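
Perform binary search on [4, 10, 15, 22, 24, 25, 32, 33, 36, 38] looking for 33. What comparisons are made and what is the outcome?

Binary search for 33 in [4, 10, 15, 22, 24, 25, 32, 33, 36, 38]:

lo=0, hi=9, mid=4, arr[mid]=24 -> 24 < 33, search right half
lo=5, hi=9, mid=7, arr[mid]=33 -> Found target at index 7!

Binary search finds 33 at index 7 after 2 comparisons. The search repeatedly halves the search space by comparing with the middle element.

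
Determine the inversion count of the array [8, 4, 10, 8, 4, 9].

Finding inversions in [8, 4, 10, 8, 4, 9]:

(0, 1): arr[0]=8 > arr[1]=4
(0, 4): arr[0]=8 > arr[4]=4
(2, 3): arr[2]=10 > arr[3]=8
(2, 4): arr[2]=10 > arr[4]=4
(2, 5): arr[2]=10 > arr[5]=9
(3, 4): arr[3]=8 > arr[4]=4

Total inversions: 6

The array has 6 inversion(s): (0,1), (0,4), (2,3), (2,4), (2,5), (3,4). Each pair (i,j) satisfies i < j and arr[i] > arr[j].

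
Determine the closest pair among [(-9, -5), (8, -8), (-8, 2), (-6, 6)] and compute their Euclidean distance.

Computing all pairwise distances among 4 points:

d((-9, -5), (8, -8)) = 17.2627
d((-9, -5), (-8, 2)) = 7.0711
d((-9, -5), (-6, 6)) = 11.4018
d((8, -8), (-8, 2)) = 18.868
d((8, -8), (-6, 6)) = 19.799
d((-8, 2), (-6, 6)) = 4.4721 <-- minimum

Closest pair: (-8, 2) and (-6, 6) with distance 4.4721

The closest pair is (-8, 2) and (-6, 6) with Euclidean distance 4.4721. For 4 points, brute-force pairwise comparison is shown above. For large n, the divide-and-conquer algorithm (sort by x, recurse on halves, check the dividing strip) achieves O(n log n).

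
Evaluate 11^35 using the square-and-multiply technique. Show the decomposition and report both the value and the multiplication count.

Computing 11^35 by squaring (build up from 11^1; each line after the first costs one multiplication):

11^1 = 11
11^2 = (11^1)^2 = 11^2 = 121
11^4 = (11^2)^2 = 121^2 = 14641
11^8 = (11^4)^2 = 14641^2 = 214358881
11^16 = (11^8)^2 = 214358881^2 = 45949729863572161
11^17 = 11 * 11^16 = 11 * 45949729863572161 = 505447028499293771
11^34 = (11^17)^2 = 505447028499293771^2 = 255476698618765889551019445759400441
11^35 = 11 * 11^34 = 11 * 255476698618765889551019445759400441 = 2810243684806424785061213903353404851

Result: 2810243684806424785061213903353404851
Multiplications needed: 7 (7 lines after 11^1)

11^35 = 2810243684806424785061213903353404851. Using exponentiation by squaring, this requires 7 multiplications. The key idea: if the exponent is even, square the half-power; if odd, multiply by the base once.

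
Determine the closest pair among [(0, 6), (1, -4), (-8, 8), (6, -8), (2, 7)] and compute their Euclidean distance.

Computing all pairwise distances among 5 points:

d((0, 6), (1, -4)) = 10.0499
d((0, 6), (-8, 8)) = 8.2462
d((0, 6), (6, -8)) = 15.2315
d((0, 6), (2, 7)) = 2.2361 <-- minimum
d((1, -4), (-8, 8)) = 15.0
d((1, -4), (6, -8)) = 6.4031
d((1, -4), (2, 7)) = 11.0454
d((-8, 8), (6, -8)) = 21.2603
d((-8, 8), (2, 7)) = 10.0499
d((6, -8), (2, 7)) = 15.5242

Closest pair: (0, 6) and (2, 7) with distance 2.2361

The closest pair is (0, 6) and (2, 7) with Euclidean distance 2.2361. For 5 points, brute-force pairwise comparison is shown above. For large n, the divide-and-conquer algorithm (sort by x, recurse on halves, check the dividing strip) achieves O(n log n).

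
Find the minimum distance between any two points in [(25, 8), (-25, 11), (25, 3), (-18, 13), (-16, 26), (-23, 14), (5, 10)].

Computing all pairwise distances among 7 points:

d((25, 8), (-25, 11)) = 50.0899
d((25, 8), (25, 3)) = 5.0
d((25, 8), (-18, 13)) = 43.2897
d((25, 8), (-16, 26)) = 44.7772
d((25, 8), (-23, 14)) = 48.3735
d((25, 8), (5, 10)) = 20.0998
d((-25, 11), (25, 3)) = 50.636
d((-25, 11), (-18, 13)) = 7.2801
d((-25, 11), (-16, 26)) = 17.4929
d((-25, 11), (-23, 14)) = 3.6056 <-- minimum
d((-25, 11), (5, 10)) = 30.0167
d((25, 3), (-18, 13)) = 44.1475
d((25, 3), (-16, 26)) = 47.0106
d((25, 3), (-23, 14)) = 49.2443
d((25, 3), (5, 10)) = 21.1896
d((-18, 13), (-16, 26)) = 13.1529
d((-18, 13), (-23, 14)) = 5.099
d((-18, 13), (5, 10)) = 23.1948
d((-16, 26), (-23, 14)) = 13.8924
d((-16, 26), (5, 10)) = 26.4008
d((-23, 14), (5, 10)) = 28.2843

Closest pair: (-25, 11) and (-23, 14) with distance 3.6056

The closest pair is (-25, 11) and (-23, 14) with Euclidean distance 3.6056. For 7 points, brute-force pairwise comparison is shown above. For large n, the divide-and-conquer algorithm (sort by x, recurse on halves, check the dividing strip) achieves O(n log n).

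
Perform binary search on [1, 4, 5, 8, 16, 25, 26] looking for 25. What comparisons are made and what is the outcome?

Binary search for 25 in [1, 4, 5, 8, 16, 25, 26]:

lo=0, hi=6, mid=3, arr[mid]=8 -> 8 < 25, search right half
lo=4, hi=6, mid=5, arr[mid]=25 -> Found target at index 5!

Binary search finds 25 at index 5 after 2 comparisons. The search repeatedly halves the search space by comparing with the middle element.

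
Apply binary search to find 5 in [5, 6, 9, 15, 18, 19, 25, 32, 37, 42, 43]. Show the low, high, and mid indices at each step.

Binary search for 5 in [5, 6, 9, 15, 18, 19, 25, 32, 37, 42, 43]:

lo=0, hi=10, mid=5, arr[mid]=19 -> 19 > 5, search left half
lo=0, hi=4, mid=2, arr[mid]=9 -> 9 > 5, search left half
lo=0, hi=1, mid=0, arr[mid]=5 -> Found target at index 0!

Binary search finds 5 at index 0 after 3 comparisons. The search repeatedly halves the search space by comparing with the middle element.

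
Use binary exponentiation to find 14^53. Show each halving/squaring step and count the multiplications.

Computing 14^53 by squaring (build up from 14^1; each line after the first costs one multiplication):

14^1 = 14
14^2 = (14^1)^2 = 14^2 = 196
14^3 = 14 * 14^2 = 14 * 196 = 2744
14^6 = (14^3)^2 = 2744^2 = 7529536
14^12 = (14^6)^2 = 7529536^2 = 56693912375296
14^13 = 14 * 14^12 = 14 * 56693912375296 = 793714773254144
14^26 = (14^13)^2 = 793714773254144^2 = 629983141281877223603213172736
14^52 = (14^26)^2 = 629983141281877223603213172736^2 = 396878758299381678483277913691857524931552116018231373725696
14^53 = 14 * 14^52 = 14 * 396878758299381678483277913691857524931552116018231373725696 = 5556302616191343498765890791686005349041729624255239232159744

Result: 5556302616191343498765890791686005349041729624255239232159744
Multiplications needed: 8 (8 lines after 14^1)

14^53 = 5556302616191343498765890791686005349041729624255239232159744. Using exponentiation by squaring, this requires 8 multiplications. The key idea: if the exponent is even, square the half-power; if odd, multiply by the base once.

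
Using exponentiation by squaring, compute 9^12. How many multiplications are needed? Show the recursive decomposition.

Computing 9^12 by squaring (build up from 9^1; each line after the first costs one multiplication):

9^1 = 9
9^2 = (9^1)^2 = 9^2 = 81
9^3 = 9 * 9^2 = 9 * 81 = 729
9^6 = (9^3)^2 = 729^2 = 531441
9^12 = (9^6)^2 = 531441^2 = 282429536481

Result: 282429536481
Multiplications needed: 4 (4 lines after 9^1)

9^12 = 282429536481. Using exponentiation by squaring, this requires 4 multiplications. The key idea: if the exponent is even, square the half-power; if odd, multiply by the base once.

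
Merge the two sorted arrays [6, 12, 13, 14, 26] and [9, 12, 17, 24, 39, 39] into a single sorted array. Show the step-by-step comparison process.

Merging process:

Compare 6 vs 9: take 6 from left. Merged: [6]
Compare 12 vs 9: take 9 from right. Merged: [6, 9]
Compare 12 vs 12: take 12 from left. Merged: [6, 9, 12]
Compare 13 vs 12: take 12 from right. Merged: [6, 9, 12, 12]
Compare 13 vs 17: take 13 from left. Merged: [6, 9, 12, 12, 13]
Compare 14 vs 17: take 14 from left. Merged: [6, 9, 12, 12, 13, 14]
Compare 26 vs 17: take 17 from right. Merged: [6, 9, 12, 12, 13, 14, 17]
Compare 26 vs 24: take 24 from right. Merged: [6, 9, 12, 12, 13, 14, 17, 24]
Compare 26 vs 39: take 26 from left. Merged: [6, 9, 12, 12, 13, 14, 17, 24, 26]
Append remaining from right: [39, 39]. Merged: [6, 9, 12, 12, 13, 14, 17, 24, 26, 39, 39]

Final merged array: [6, 9, 12, 12, 13, 14, 17, 24, 26, 39, 39]
Total comparisons: 9

The merged array is [6, 9, 12, 12, 13, 14, 17, 24, 26, 39, 39], requiring 9 comparisons. The merge step runs in O(n) time where n is the total number of elements.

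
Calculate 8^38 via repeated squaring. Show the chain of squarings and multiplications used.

Computing 8^38 by squaring (build up from 8^1; each line after the first costs one multiplication):

8^1 = 8
8^2 = (8^1)^2 = 8^2 = 64
8^4 = (8^2)^2 = 64^2 = 4096
8^8 = (8^4)^2 = 4096^2 = 16777216
8^9 = 8 * 8^8 = 8 * 16777216 = 134217728
8^18 = (8^9)^2 = 134217728^2 = 18014398509481984
8^19 = 8 * 8^18 = 8 * 18014398509481984 = 144115188075855872
8^38 = (8^19)^2 = 144115188075855872^2 = 20769187434139310514121985316880384

Result: 20769187434139310514121985316880384
Multiplications needed: 7 (7 lines after 8^1)

8^38 = 20769187434139310514121985316880384. Using exponentiation by squaring, this requires 7 multiplications. The key idea: if the exponent is even, square the half-power; if odd, multiply by the base once.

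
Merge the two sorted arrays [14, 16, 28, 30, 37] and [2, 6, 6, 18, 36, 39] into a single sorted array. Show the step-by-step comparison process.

Merging process:

Compare 14 vs 2: take 2 from right. Merged: [2]
Compare 14 vs 6: take 6 from right. Merged: [2, 6]
Compare 14 vs 6: take 6 from right. Merged: [2, 6, 6]
Compare 14 vs 18: take 14 from left. Merged: [2, 6, 6, 14]
Compare 16 vs 18: take 16 from left. Merged: [2, 6, 6, 14, 16]
Compare 28 vs 18: take 18 from right. Merged: [2, 6, 6, 14, 16, 18]
Compare 28 vs 36: take 28 from left. Merged: [2, 6, 6, 14, 16, 18, 28]
Compare 30 vs 36: take 30 from left. Merged: [2, 6, 6, 14, 16, 18, 28, 30]
Compare 37 vs 36: take 36 from right. Merged: [2, 6, 6, 14, 16, 18, 28, 30, 36]
Compare 37 vs 39: take 37 from left. Merged: [2, 6, 6, 14, 16, 18, 28, 30, 36, 37]
Append remaining from right: [39]. Merged: [2, 6, 6, 14, 16, 18, 28, 30, 36, 37, 39]

Final merged array: [2, 6, 6, 14, 16, 18, 28, 30, 36, 37, 39]
Total comparisons: 10

The merged array is [2, 6, 6, 14, 16, 18, 28, 30, 36, 37, 39], requiring 10 comparisons. The merge step runs in O(n) time where n is the total number of elements.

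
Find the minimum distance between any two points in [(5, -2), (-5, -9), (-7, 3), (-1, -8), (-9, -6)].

Computing all pairwise distances among 5 points:

d((5, -2), (-5, -9)) = 12.2066
d((5, -2), (-7, 3)) = 13.0
d((5, -2), (-1, -8)) = 8.4853
d((5, -2), (-9, -6)) = 14.5602
d((-5, -9), (-7, 3)) = 12.1655
d((-5, -9), (-1, -8)) = 4.1231 <-- minimum
d((-5, -9), (-9, -6)) = 5.0
d((-7, 3), (-1, -8)) = 12.53
d((-7, 3), (-9, -6)) = 9.2195
d((-1, -8), (-9, -6)) = 8.2462

Closest pair: (-5, -9) and (-1, -8) with distance 4.1231

The closest pair is (-5, -9) and (-1, -8) with Euclidean distance 4.1231. For 5 points, brute-force pairwise comparison is shown above. For large n, the divide-and-conquer algorithm (sort by x, recurse on halves, check the dividing strip) achieves O(n log n).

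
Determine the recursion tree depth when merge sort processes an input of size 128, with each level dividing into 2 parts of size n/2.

For divide and conquer with division factor 2:

Problem sizes at each level:
Level 0: 128
Level 1: 64
Level 2: 32
Level 3: 16
Level 4: 8
Level 5: 4
Level 6: 2
Level 7: 1

The root is level 0 and the size-1 base case is level 7 (the tree spans levels 0 through 7, i.e. 8 levels counting the root), so the depth is the number of divisions: log_2(128) = 7

The recursion tree depth is log_2(128) = 7. At each level, the problem size is divided by 2, so it takes 7 divisions to reduce to a base case of size 1. The algorithm makes 2 recursive calls at each level.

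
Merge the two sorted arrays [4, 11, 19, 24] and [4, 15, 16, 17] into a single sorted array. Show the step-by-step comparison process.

Merging process:

Compare 4 vs 4: take 4 from left. Merged: [4]
Compare 11 vs 4: take 4 from right. Merged: [4, 4]
Compare 11 vs 15: take 11 from left. Merged: [4, 4, 11]
Compare 19 vs 15: take 15 from right. Merged: [4, 4, 11, 15]
Compare 19 vs 16: take 16 from right. Merged: [4, 4, 11, 15, 16]
Compare 19 vs 17: take 17 from right. Merged: [4, 4, 11, 15, 16, 17]
Append remaining from left: [19, 24]. Merged: [4, 4, 11, 15, 16, 17, 19, 24]

Final merged array: [4, 4, 11, 15, 16, 17, 19, 24]
Total comparisons: 6

The merged array is [4, 4, 11, 15, 16, 17, 19, 24], requiring 6 comparisons. The merge step runs in O(n) time where n is the total number of elements.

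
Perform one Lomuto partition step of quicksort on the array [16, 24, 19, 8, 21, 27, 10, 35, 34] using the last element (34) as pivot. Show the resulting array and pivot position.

Lomuto partition with pivot = 34:

Initial array: [16, 24, 19, 8, 21, 27, 10, 35, 34]

arr[0]=16 <= 34: swap with position 0, array becomes [16, 24, 19, 8, 21, 27, 10, 35, 34]
arr[1]=24 <= 34: swap with position 1, array becomes [16, 24, 19, 8, 21, 27, 10, 35, 34]
arr[2]=19 <= 34: swap with position 2, array becomes [16, 24, 19, 8, 21, 27, 10, 35, 34]
arr[3]=8 <= 34: swap with position 3, array becomes [16, 24, 19, 8, 21, 27, 10, 35, 34]
arr[4]=21 <= 34: swap with position 4, array becomes [16, 24, 19, 8, 21, 27, 10, 35, 34]
arr[5]=27 <= 34: swap with position 5, array becomes [16, 24, 19, 8, 21, 27, 10, 35, 34]
arr[6]=10 <= 34: swap with position 6, array becomes [16, 24, 19, 8, 21, 27, 10, 35, 34]
arr[7]=35 > 34: no swap

Place pivot at position 7: [16, 24, 19, 8, 21, 27, 10, 34, 35]
Pivot position: 7

After partitioning with pivot 34, the array becomes [16, 24, 19, 8, 21, 27, 10, 34, 35]. The pivot is placed at index 7. All elements to the left of the pivot are <= 34, and all elements to the right are > 34.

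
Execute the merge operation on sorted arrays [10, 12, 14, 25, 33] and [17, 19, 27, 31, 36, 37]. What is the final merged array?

Merging process:

Compare 10 vs 17: take 10 from left. Merged: [10]
Compare 12 vs 17: take 12 from left. Merged: [10, 12]
Compare 14 vs 17: take 14 from left. Merged: [10, 12, 14]
Compare 25 vs 17: take 17 from right. Merged: [10, 12, 14, 17]
Compare 25 vs 19: take 19 from right. Merged: [10, 12, 14, 17, 19]
Compare 25 vs 27: take 25 from left. Merged: [10, 12, 14, 17, 19, 25]
Compare 33 vs 27: take 27 from right. Merged: [10, 12, 14, 17, 19, 25, 27]
Compare 33 vs 31: take 31 from right. Merged: [10, 12, 14, 17, 19, 25, 27, 31]
Compare 33 vs 36: take 33 from left. Merged: [10, 12, 14, 17, 19, 25, 27, 31, 33]
Append remaining from right: [36, 37]. Merged: [10, 12, 14, 17, 19, 25, 27, 31, 33, 36, 37]

Final merged array: [10, 12, 14, 17, 19, 25, 27, 31, 33, 36, 37]
Total comparisons: 9

The merged array is [10, 12, 14, 17, 19, 25, 27, 31, 33, 36, 37], requiring 9 comparisons. The merge step runs in O(n) time where n is the total number of elements.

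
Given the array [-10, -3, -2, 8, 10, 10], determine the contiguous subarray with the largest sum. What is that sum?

Using Kadane's algorithm on [-10, -3, -2, 8, 10, 10]:

Scanning through the array:
Position 1 (value -3): max_ending_here = -3, max_so_far = -3
Position 2 (value -2): max_ending_here = -2, max_so_far = -2
Position 3 (value 8): max_ending_here = 8, max_so_far = 8
Position 4 (value 10): max_ending_here = 18, max_so_far = 18
Position 5 (value 10): max_ending_here = 28, max_so_far = 28

Maximum subarray: [8, 10, 10]
Maximum sum: 28

The maximum subarray is [8, 10, 10] with sum 28. This subarray runs from index 3 to index 5.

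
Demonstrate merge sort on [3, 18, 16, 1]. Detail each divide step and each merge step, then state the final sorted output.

Merge sort trace:

Split: [3, 18, 16, 1] -> [3, 18] and [16, 1]
  Split: [3, 18] -> [3] and [18]
  Merge: [3] + [18] -> [3, 18]
  Split: [16, 1] -> [16] and [1]
  Merge: [16] + [1] -> [1, 16]
Merge: [3, 18] + [1, 16] -> [1, 3, 16, 18]

Final sorted array: [1, 3, 16, 18]

The merge sort proceeds by recursively splitting the array and merging sorted halves.
After all merges, the sorted array is [1, 3, 16, 18].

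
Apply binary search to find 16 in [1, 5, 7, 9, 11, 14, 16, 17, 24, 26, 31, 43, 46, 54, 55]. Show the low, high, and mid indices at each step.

Binary search for 16 in [1, 5, 7, 9, 11, 14, 16, 17, 24, 26, 31, 43, 46, 54, 55]:

lo=0, hi=14, mid=7, arr[mid]=17 -> 17 > 16, search left half
lo=0, hi=6, mid=3, arr[mid]=9 -> 9 < 16, search right half
lo=4, hi=6, mid=5, arr[mid]=14 -> 14 < 16, search right half
lo=6, hi=6, mid=6, arr[mid]=16 -> Found target at index 6!

Binary search finds 16 at index 6 after 4 comparisons. The search repeatedly halves the search space by comparing with the middle element.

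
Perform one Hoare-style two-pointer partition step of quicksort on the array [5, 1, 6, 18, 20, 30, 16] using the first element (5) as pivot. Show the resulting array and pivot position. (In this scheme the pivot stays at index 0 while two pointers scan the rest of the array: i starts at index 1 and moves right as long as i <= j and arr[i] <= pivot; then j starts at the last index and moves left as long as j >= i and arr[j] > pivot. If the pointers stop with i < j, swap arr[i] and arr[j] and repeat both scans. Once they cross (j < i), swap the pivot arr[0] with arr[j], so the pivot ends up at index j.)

Hoare-style two-pointer partition with pivot = 5:

Initial array: [5, 1, 6, 18, 20, 30, 16]

Pointers start at i = 1, j = 6.
i ends at 2, j ends at 1: the pointers have crossed (j < i), so scanning stops.

Swap pivot arr[0] with arr[1] to place pivot at position 1: [1, 5, 6, 18, 20, 30, 16]
Pivot position: 1

After partitioning with pivot 5, the array becomes [1, 5, 6, 18, 20, 30, 16]. The pivot is placed at index 1. All elements to the left of the pivot are <= 5, and all elements to the right are > 5.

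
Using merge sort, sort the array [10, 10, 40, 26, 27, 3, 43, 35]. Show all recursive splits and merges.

Merge sort trace:

Split: [10, 10, 40, 26, 27, 3, 43, 35] -> [10, 10, 40, 26] and [27, 3, 43, 35]
  Split: [10, 10, 40, 26] -> [10, 10] and [40, 26]
    Split: [10, 10] -> [10] and [10]
    Merge: [10] + [10] -> [10, 10]
    Split: [40, 26] -> [40] and [26]
    Merge: [40] + [26] -> [26, 40]
  Merge: [10, 10] + [26, 40] -> [10, 10, 26, 40]
  Split: [27, 3, 43, 35] -> [27, 3] and [43, 35]
    Split: [27, 3] -> [27] and [3]
    Merge: [27] + [3] -> [3, 27]
    Split: [43, 35] -> [43] and [35]
    Merge: [43] + [35] -> [35, 43]
  Merge: [3, 27] + [35, 43] -> [3, 27, 35, 43]
Merge: [10, 10, 26, 40] + [3, 27, 35, 43] -> [3, 10, 10, 26, 27, 35, 40, 43]

Final sorted array: [3, 10, 10, 26, 27, 35, 40, 43]

The merge sort proceeds by recursively splitting the array and merging sorted halves.
After all merges, the sorted array is [3, 10, 10, 26, 27, 35, 40, 43].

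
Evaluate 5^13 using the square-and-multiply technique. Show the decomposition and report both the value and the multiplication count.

Computing 5^13 by squaring (build up from 5^1; each line after the first costs one multiplication):

5^1 = 5
5^2 = (5^1)^2 = 5^2 = 25
5^3 = 5 * 5^2 = 5 * 25 = 125
5^6 = (5^3)^2 = 125^2 = 15625
5^12 = (5^6)^2 = 15625^2 = 244140625
5^13 = 5 * 5^12 = 5 * 244140625 = 1220703125

Result: 1220703125
Multiplications needed: 5 (5 lines after 5^1)

5^13 = 1220703125. Using exponentiation by squaring, this requires 5 multiplications. The key idea: if the exponent is even, square the half-power; if odd, multiply by the base once.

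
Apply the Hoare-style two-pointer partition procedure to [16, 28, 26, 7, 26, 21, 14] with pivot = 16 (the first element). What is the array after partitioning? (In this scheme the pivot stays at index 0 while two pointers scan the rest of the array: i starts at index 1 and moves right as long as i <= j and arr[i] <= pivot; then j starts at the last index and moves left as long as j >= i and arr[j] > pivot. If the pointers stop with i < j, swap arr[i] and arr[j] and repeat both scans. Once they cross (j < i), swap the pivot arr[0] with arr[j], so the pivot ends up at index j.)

Hoare-style two-pointer partition with pivot = 16:

Initial array: [16, 28, 26, 7, 26, 21, 14]

Pointers start at i = 1, j = 6.
i stops at index 1 (arr[1]=28 > 16), j stops at index 6 (arr[6]=14 <= 16): swap arr[1] and arr[6], array becomes [16, 14, 26, 7, 26, 21, 28]
i stops at index 2 (arr[2]=26 > 16), j stops at index 3 (arr[3]=7 <= 16): swap arr[2] and arr[3], array becomes [16, 14, 7, 26, 26, 21, 28]
i ends at 3, j ends at 2: the pointers have crossed (j < i), so scanning stops.

Swap pivot arr[0] with arr[2] to place pivot at position 2: [7, 14, 16, 26, 26, 21, 28]
Pivot position: 2

After partitioning with pivot 16, the array becomes [7, 14, 16, 26, 26, 21, 28]. The pivot is placed at index 2. All elements to the left of the pivot are <= 16, and all elements to the right are > 16.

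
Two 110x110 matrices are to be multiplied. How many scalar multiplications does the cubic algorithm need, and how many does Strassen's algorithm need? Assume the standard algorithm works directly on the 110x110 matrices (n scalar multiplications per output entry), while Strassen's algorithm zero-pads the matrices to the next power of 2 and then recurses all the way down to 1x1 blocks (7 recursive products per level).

Matrix multiplication for 110x110 matrices:

Strassen's algorithm requires power-of-2 dimensions. Pad 110x110 to 128x128 (next power of 2).

Standard algorithm: 110^3 = 1331000 multiplications
Strassen's algorithm: 7^(log2(128)) = 7^7 = 823543 multiplications
Savings: 1331000 - 823543 = 507457 multiplications

Standard: 1331000 multiplications (110^3). Strassen: 823543 multiplications (7^7, after padding to 128x128). Strassen reduces 8 recursive multiplications to 7 at each level.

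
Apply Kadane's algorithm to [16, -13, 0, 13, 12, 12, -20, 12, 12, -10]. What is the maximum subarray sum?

Using Kadane's algorithm on [16, -13, 0, 13, 12, 12, -20, 12, 12, -10]:

Scanning through the array:
Position 1 (value -13): max_ending_here = 3, max_so_far = 16
Position 2 (value 0): max_ending_here = 3, max_so_far = 16
Position 3 (value 13): max_ending_here = 16, max_so_far = 16
Position 4 (value 12): max_ending_here = 28, max_so_far = 28
Position 5 (value 12): max_ending_here = 40, max_so_far = 40
Position 6 (value -20): max_ending_here = 20, max_so_far = 40
Position 7 (value 12): max_ending_here = 32, max_so_far = 40
Position 8 (value 12): max_ending_here = 44, max_so_far = 44
Position 9 (value -10): max_ending_here = 34, max_so_far = 44

Maximum subarray: [16, -13, 0, 13, 12, 12, -20, 12, 12]
Maximum sum: 44

The maximum subarray is [16, -13, 0, 13, 12, 12, -20, 12, 12] with sum 44. This subarray runs from index 0 to index 8.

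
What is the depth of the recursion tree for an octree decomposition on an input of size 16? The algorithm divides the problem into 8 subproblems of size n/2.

For divide and conquer with division factor 2:

Problem sizes at each level:
Level 0: 16
Level 1: 8
Level 2: 4
Level 3: 2
Level 4: 1

The root is level 0 and the size-1 base case is level 4 (the tree spans levels 0 through 4, i.e. 5 levels counting the root), so the depth is the number of divisions: log_2(16) = 4

The recursion tree depth is log_2(16) = 4. At each level, the problem size is divided by 2, so it takes 4 divisions to reduce to a base case of size 1. The algorithm makes 8 recursive calls at each level.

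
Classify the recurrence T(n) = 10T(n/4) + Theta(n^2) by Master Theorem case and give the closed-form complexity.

Master Theorem for T(n) = 10T(n/4) + O(n^2):

a = 10, b = 4, c = 2
log_b(a) = log_4(10) = 1.6610

Case 3: c = 2 > log_4(10) = 1.6610
T(n) = O(n^2) = O(n^2)

For T(n) = 10T(n/4) + O(n^2): log_4(10) = 1.6610. This is Case 3 of the Master Theorem (c > log_b(a), work dominated by root), giving O(n^2).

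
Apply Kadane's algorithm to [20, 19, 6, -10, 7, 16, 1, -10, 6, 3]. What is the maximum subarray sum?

Using Kadane's algorithm on [20, 19, 6, -10, 7, 16, 1, -10, 6, 3]:

Scanning through the array:
Position 1 (value 19): max_ending_here = 39, max_so_far = 39
Position 2 (value 6): max_ending_here = 45, max_so_far = 45
Position 3 (value -10): max_ending_here = 35, max_so_far = 45
Position 4 (value 7): max_ending_here = 42, max_so_far = 45
Position 5 (value 16): max_ending_here = 58, max_so_far = 58
Position 6 (value 1): max_ending_here = 59, max_so_far = 59
Position 7 (value -10): max_ending_here = 49, max_so_far = 59
Position 8 (value 6): max_ending_here = 55, max_so_far = 59
Position 9 (value 3): max_ending_here = 58, max_so_far = 59

Maximum subarray: [20, 19, 6, -10, 7, 16, 1]
Maximum sum: 59

The maximum subarray is [20, 19, 6, -10, 7, 16, 1] with sum 59. This subarray runs from index 0 to index 6.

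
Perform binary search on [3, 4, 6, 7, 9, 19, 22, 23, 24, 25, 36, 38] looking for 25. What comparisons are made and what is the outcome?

Binary search for 25 in [3, 4, 6, 7, 9, 19, 22, 23, 24, 25, 36, 38]:

lo=0, hi=11, mid=5, arr[mid]=19 -> 19 < 25, search right half
lo=6, hi=11, mid=8, arr[mid]=24 -> 24 < 25, search right half
lo=9, hi=11, mid=10, arr[mid]=36 -> 36 > 25, search left half
lo=9, hi=9, mid=9, arr[mid]=25 -> Found target at index 9!

Binary search finds 25 at index 9 after 4 comparisons. The search repeatedly halves the search space by comparing with the middle element.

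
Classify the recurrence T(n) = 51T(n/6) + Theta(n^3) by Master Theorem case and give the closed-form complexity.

Master Theorem for T(n) = 51T(n/6) + O(n^3):

a = 51, b = 6, c = 3
log_b(a) = log_6(51) = 2.1944

Case 3: c = 3 > log_6(51) = 2.1944
T(n) = O(n^3) = O(n^3)

For T(n) = 51T(n/6) + O(n^3): log_6(51) = 2.1944. This is Case 3 of the Master Theorem (c > log_b(a), work dominated by root), giving O(n^3).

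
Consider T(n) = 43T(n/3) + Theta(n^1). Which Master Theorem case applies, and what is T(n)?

Master Theorem for T(n) = 43T(n/3) + O(n^1):

a = 43, b = 3, c = 1
log_b(a) = log_3(43) = 3.4236

Case 1: c = 1 < log_3(43) = 3.4236
T(n) = O(n^(log_3 43))

For T(n) = 43T(n/3) + O(n^1): log_3(43) = 3.4236. This is Case 1 of the Master Theorem (c < log_b(a), work dominated by leaves), giving O(n^(log_3 43)).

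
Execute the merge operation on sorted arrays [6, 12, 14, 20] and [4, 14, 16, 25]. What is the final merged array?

Merging process:

Compare 6 vs 4: take 4 from right. Merged: [4]
Compare 6 vs 14: take 6 from left. Merged: [4, 6]
Compare 12 vs 14: take 12 from left. Merged: [4, 6, 12]
Compare 14 vs 14: take 14 from left. Merged: [4, 6, 12, 14]
Compare 20 vs 14: take 14 from right. Merged: [4, 6, 12, 14, 14]
Compare 20 vs 16: take 16 from right. Merged: [4, 6, 12, 14, 14, 16]
Compare 20 vs 25: take 20 from left. Merged: [4, 6, 12, 14, 14, 16, 20]
Append remaining from right: [25]. Merged: [4, 6, 12, 14, 14, 16, 20, 25]

Final merged array: [4, 6, 12, 14, 14, 16, 20, 25]
Total comparisons: 7

The merged array is [4, 6, 12, 14, 14, 16, 20, 25], requiring 7 comparisons. The merge step runs in O(n) time where n is the total number of elements.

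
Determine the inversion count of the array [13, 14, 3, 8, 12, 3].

Finding inversions in [13, 14, 3, 8, 12, 3]:

(0, 2): arr[0]=13 > arr[2]=3
(0, 3): arr[0]=13 > arr[3]=8
(0, 4): arr[0]=13 > arr[4]=12
(0, 5): arr[0]=13 > arr[5]=3
(1, 2): arr[1]=14 > arr[2]=3
(1, 3): arr[1]=14 > arr[3]=8
(1, 4): arr[1]=14 > arr[4]=12
(1, 5): arr[1]=14 > arr[5]=3
(3, 5): arr[3]=8 > arr[5]=3
(4, 5): arr[4]=12 > arr[5]=3

Total inversions: 10

The array has 10 inversion(s): (0,2), (0,3), (0,4), (0,5), (1,2), (1,3), (1,4), (1,5), (3,5), (4,5). Each pair (i,j) satisfies i < j and arr[i] > arr[j].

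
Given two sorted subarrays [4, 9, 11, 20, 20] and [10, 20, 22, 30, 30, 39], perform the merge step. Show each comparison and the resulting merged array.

Merging process:

Compare 4 vs 10: take 4 from left. Merged: [4]
Compare 9 vs 10: take 9 from left. Merged: [4, 9]
Compare 11 vs 10: take 10 from right. Merged: [4, 9, 10]
Compare 11 vs 20: take 11 from left. Merged: [4, 9, 10, 11]
Compare 20 vs 20: take 20 from left. Merged: [4, 9, 10, 11, 20]
Compare 20 vs 20: take 20 from left. Merged: [4, 9, 10, 11, 20, 20]
Append remaining from right: [20, 22, 30, 30, 39]. Merged: [4, 9, 10, 11, 20, 20, 20, 22, 30, 30, 39]

Final merged array: [4, 9, 10, 11, 20, 20, 20, 22, 30, 30, 39]
Total comparisons: 6

The merged array is [4, 9, 10, 11, 20, 20, 20, 22, 30, 30, 39], requiring 6 comparisons. The merge step runs in O(n) time where n is the total number of elements.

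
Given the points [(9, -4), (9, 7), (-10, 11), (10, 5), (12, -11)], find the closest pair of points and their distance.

Computing all pairwise distances among 5 points:

d((9, -4), (9, 7)) = 11.0
d((9, -4), (-10, 11)) = 24.2074
d((9, -4), (10, 5)) = 9.0554
d((9, -4), (12, -11)) = 7.6158
d((9, 7), (-10, 11)) = 19.4165
d((9, 7), (10, 5)) = 2.2361 <-- minimum
d((9, 7), (12, -11)) = 18.2483
d((-10, 11), (10, 5)) = 20.8806
d((-10, 11), (12, -11)) = 31.1127
d((10, 5), (12, -11)) = 16.1245

Closest pair: (9, 7) and (10, 5) with distance 2.2361

The closest pair is (9, 7) and (10, 5) with Euclidean distance 2.2361. For 5 points, brute-force pairwise comparison is shown above. For large n, the divide-and-conquer algorithm (sort by x, recurse on halves, check the dividing strip) achieves O(n log n).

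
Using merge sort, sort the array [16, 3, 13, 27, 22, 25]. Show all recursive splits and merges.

Merge sort trace:

Split: [16, 3, 13, 27, 22, 25] -> [16, 3, 13] and [27, 22, 25]
  Split: [16, 3, 13] -> [16] and [3, 13]
    Split: [3, 13] -> [3] and [13]
    Merge: [3] + [13] -> [3, 13]
  Merge: [16] + [3, 13] -> [3, 13, 16]
  Split: [27, 22, 25] -> [27] and [22, 25]
    Split: [22, 25] -> [22] and [25]
    Merge: [22] + [25] -> [22, 25]
  Merge: [27] + [22, 25] -> [22, 25, 27]
Merge: [3, 13, 16] + [22, 25, 27] -> [3, 13, 16, 22, 25, 27]

Final sorted array: [3, 13, 16, 22, 25, 27]

The merge sort proceeds by recursively splitting the array and merging sorted halves.
After all merges, the sorted array is [3, 13, 16, 22, 25, 27].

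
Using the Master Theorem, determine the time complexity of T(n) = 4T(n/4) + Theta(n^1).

Master Theorem for T(n) = 4T(n/4) + O(n^1):

a = 4, b = 4, c = 1
log_b(a) = log_4(4) = 1.0000

Case 2: c = 1 = log_4(4) = 1.0000
T(n) = O(n^1 log n) = O(n log n)

For T(n) = 4T(n/4) + O(n^1): log_4(4) = 1.0000. This is Case 2 of the Master Theorem (c = log_b(a), equal work at all levels), giving O(n log n).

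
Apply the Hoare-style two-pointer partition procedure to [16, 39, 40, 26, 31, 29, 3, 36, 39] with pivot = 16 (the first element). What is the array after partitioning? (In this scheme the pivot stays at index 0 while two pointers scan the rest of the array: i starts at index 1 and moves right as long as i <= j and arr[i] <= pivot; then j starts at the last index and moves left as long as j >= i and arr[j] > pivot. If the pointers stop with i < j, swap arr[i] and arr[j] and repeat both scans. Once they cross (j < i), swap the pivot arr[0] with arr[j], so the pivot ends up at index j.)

Hoare-style two-pointer partition with pivot = 16:

Initial array: [16, 39, 40, 26, 31, 29, 3, 36, 39]

Pointers start at i = 1, j = 8.
i stops at index 1 (arr[1]=39 > 16), j stops at index 6 (arr[6]=3 <= 16): swap arr[1] and arr[6], array becomes [16, 3, 40, 26, 31, 29, 39, 36, 39]
i ends at 2, j ends at 1: the pointers have crossed (j < i), so scanning stops.

Swap pivot arr[0] with arr[1] to place pivot at position 1: [3, 16, 40, 26, 31, 29, 39, 36, 39]
Pivot position: 1

After partitioning with pivot 16, the array becomes [3, 16, 40, 26, 31, 29, 39, 36, 39]. The pivot is placed at index 1. All elements to the left of the pivot are <= 16, and all elements to the right are > 16.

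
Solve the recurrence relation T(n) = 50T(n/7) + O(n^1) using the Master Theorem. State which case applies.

Master Theorem for T(n) = 50T(n/7) + O(n^1):

a = 50, b = 7, c = 1
log_b(a) = log_7(50) = 2.0104

Case 1: c = 1 < log_7(50) = 2.0104
T(n) = O(n^(log_7 50))

For T(n) = 50T(n/7) + O(n^1): log_7(50) = 2.0104. This is Case 1 of the Master Theorem (c < log_b(a), work dominated by leaves), giving O(n^(log_7 50)).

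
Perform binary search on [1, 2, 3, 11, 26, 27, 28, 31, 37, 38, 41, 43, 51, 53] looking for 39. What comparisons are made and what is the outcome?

Binary search for 39 in [1, 2, 3, 11, 26, 27, 28, 31, 37, 38, 41, 43, 51, 53]:

lo=0, hi=13, mid=6, arr[mid]=28 -> 28 < 39, search right half
lo=7, hi=13, mid=10, arr[mid]=41 -> 41 > 39, search left half
lo=7, hi=9, mid=8, arr[mid]=37 -> 37 < 39, search right half
lo=9, hi=9, mid=9, arr[mid]=38 -> 38 < 39, search right half
lo=10 > hi=9, target 39 not found

Binary search determines that 39 is not in the array after 4 comparisons. The search space was exhausted without finding the target.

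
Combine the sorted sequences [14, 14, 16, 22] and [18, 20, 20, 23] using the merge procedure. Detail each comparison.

Merging process:

Compare 14 vs 18: take 14 from left. Merged: [14]
Compare 14 vs 18: take 14 from left. Merged: [14, 14]
Compare 16 vs 18: take 16 from left. Merged: [14, 14, 16]
Compare 22 vs 18: take 18 from right. Merged: [14, 14, 16, 18]
Compare 22 vs 20: take 20 from right. Merged: [14, 14, 16, 18, 20]
Compare 22 vs 20: take 20 from right. Merged: [14, 14, 16, 18, 20, 20]
Compare 22 vs 23: take 22 from left. Merged: [14, 14, 16, 18, 20, 20, 22]
Append remaining from right: [23]. Merged: [14, 14, 16, 18, 20, 20, 22, 23]

Final merged array: [14, 14, 16, 18, 20, 20, 22, 23]
Total comparisons: 7

The merged array is [14, 14, 16, 18, 20, 20, 22, 23], requiring 7 comparisons. The merge step runs in O(n) time where n is the total number of elements.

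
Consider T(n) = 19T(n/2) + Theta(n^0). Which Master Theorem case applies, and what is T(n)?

Master Theorem for T(n) = 19T(n/2) + O(n^0):

a = 19, b = 2, c = 0
log_b(a) = log_2(19) = 4.2479

Case 1: c = 0 < log_2(19) = 4.2479
T(n) = O(n^(log_2 19))

For T(n) = 19T(n/2) + O(n^0): log_2(19) = 4.2479. This is Case 1 of the Master Theorem (c < log_b(a), work dominated by leaves), giving O(n^(log_2 19)).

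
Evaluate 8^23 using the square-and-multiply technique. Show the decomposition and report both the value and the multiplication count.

Computing 8^23 by squaring (build up from 8^1; each line after the first costs one multiplication):

8^1 = 8
8^2 = (8^1)^2 = 8^2 = 64
8^4 = (8^2)^2 = 64^2 = 4096
8^5 = 8 * 8^4 = 8 * 4096 = 32768
8^10 = (8^5)^2 = 32768^2 = 1073741824
8^11 = 8 * 8^10 = 8 * 1073741824 = 8589934592
8^22 = (8^11)^2 = 8589934592^2 = 73786976294838206464
8^23 = 8 * 8^22 = 8 * 73786976294838206464 = 590295810358705651712

Result: 590295810358705651712
Multiplications needed: 7 (7 lines after 8^1)

8^23 = 590295810358705651712. Using exponentiation by squaring, this requires 7 multiplications. The key idea: if the exponent is even, square the half-power; if odd, multiply by the base once.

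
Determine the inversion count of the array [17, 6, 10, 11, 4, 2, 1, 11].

Finding inversions in [17, 6, 10, 11, 4, 2, 1, 11]:

(0, 1): arr[0]=17 > arr[1]=6
(0, 2): arr[0]=17 > arr[2]=10
(0, 3): arr[0]=17 > arr[3]=11
(0, 4): arr[0]=17 > arr[4]=4
(0, 5): arr[0]=17 > arr[5]=2
(0, 6): arr[0]=17 > arr[6]=1
(0, 7): arr[0]=17 > arr[7]=11
(1, 4): arr[1]=6 > arr[4]=4
(1, 5): arr[1]=6 > arr[5]=2
(1, 6): arr[1]=6 > arr[6]=1
(2, 4): arr[2]=10 > arr[4]=4
(2, 5): arr[2]=10 > arr[5]=2
(2, 6): arr[2]=10 > arr[6]=1
(3, 4): arr[3]=11 > arr[4]=4
(3, 5): arr[3]=11 > arr[5]=2
(3, 6): arr[3]=11 > arr[6]=1
(4, 5): arr[4]=4 > arr[5]=2
(4, 6): arr[4]=4 > arr[6]=1
(5, 6): arr[5]=2 > arr[6]=1

Total inversions: 19

The array has 19 inversion(s): (0,1), (0,2), (0,3), (0,4), (0,5), (0,6), (0,7), (1,4), (1,5), (1,6), (2,4), (2,5), (2,6), (3,4), (3,5), (3,6), (4,5), (4,6), (5,6). Each pair (i,j) satisfies i < j and arr[i] > arr[j].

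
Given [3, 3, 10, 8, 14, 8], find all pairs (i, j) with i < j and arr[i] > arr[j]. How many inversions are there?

Finding inversions in [3, 3, 10, 8, 14, 8]:

(2, 3): arr[2]=10 > arr[3]=8
(2, 5): arr[2]=10 > arr[5]=8
(4, 5): arr[4]=14 > arr[5]=8

Total inversions: 3

The array has 3 inversion(s): (2,3), (2,5), (4,5). Each pair (i,j) satisfies i < j and arr[i] > arr[j].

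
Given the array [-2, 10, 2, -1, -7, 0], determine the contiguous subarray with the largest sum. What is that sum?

Using Kadane's algorithm on [-2, 10, 2, -1, -7, 0]:

Scanning through the array:
Position 1 (value 10): max_ending_here = 10, max_so_far = 10
Position 2 (value 2): max_ending_here = 12, max_so_far = 12
Position 3 (value -1): max_ending_here = 11, max_so_far = 12
Position 4 (value -7): max_ending_here = 4, max_so_far = 12
Position 5 (value 0): max_ending_here = 4, max_so_far = 12

Maximum subarray: [10, 2]
Maximum sum: 12

The maximum subarray is [10, 2] with sum 12. This subarray runs from index 1 to index 2.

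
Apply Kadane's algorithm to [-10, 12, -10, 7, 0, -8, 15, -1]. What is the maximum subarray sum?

Using Kadane's algorithm on [-10, 12, -10, 7, 0, -8, 15, -1]:

Scanning through the array:
Position 1 (value 12): max_ending_here = 12, max_so_far = 12
Position 2 (value -10): max_ending_here = 2, max_so_far = 12
Position 3 (value 7): max_ending_here = 9, max_so_far = 12
Position 4 (value 0): max_ending_here = 9, max_so_far = 12
Position 5 (value -8): max_ending_here = 1, max_so_far = 12
Position 6 (value 15): max_ending_here = 16, max_so_far = 16
Position 7 (value -1): max_ending_here = 15, max_so_far = 16

Maximum subarray: [12, -10, 7, 0, -8, 15]
Maximum sum: 16

The maximum subarray is [12, -10, 7, 0, -8, 15] with sum 16. This subarray runs from index 1 to index 6.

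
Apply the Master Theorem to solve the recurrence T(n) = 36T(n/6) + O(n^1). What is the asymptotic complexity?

Master Theorem for T(n) = 36T(n/6) + O(n^1):

a = 36, b = 6, c = 1
log_b(a) = log_6(36) = 2.0000

Case 1: c = 1 < log_6(36) = 2.0000
T(n) = O(n^(log_6 36)) = O(n^2)

For T(n) = 36T(n/6) + O(n^1): log_6(36) = 2.0000. This is Case 1 of the Master Theorem (c < log_b(a), work dominated by leaves), giving O(n^2).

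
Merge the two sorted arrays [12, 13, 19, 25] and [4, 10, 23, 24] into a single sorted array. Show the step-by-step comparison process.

Merging process:

Compare 12 vs 4: take 4 from right. Merged: [4]
Compare 12 vs 10: take 10 from right. Merged: [4, 10]
Compare 12 vs 23: take 12 from left. Merged: [4, 10, 12]
Compare 13 vs 23: take 13 from left. Merged: [4, 10, 12, 13]
Compare 19 vs 23: take 19 from left. Merged: [4, 10, 12, 13, 19]
Compare 25 vs 23: take 23 from right. Merged: [4, 10, 12, 13, 19, 23]
Compare 25 vs 24: take 24 from right. Merged: [4, 10, 12, 13, 19, 23, 24]
Append remaining from left: [25]. Merged: [4, 10, 12, 13, 19, 23, 24, 25]

Final merged array: [4, 10, 12, 13, 19, 23, 24, 25]
Total comparisons: 7

The merged array is [4, 10, 12, 13, 19, 23, 24, 25], requiring 7 comparisons. The merge step runs in O(n) time where n is the total number of elements.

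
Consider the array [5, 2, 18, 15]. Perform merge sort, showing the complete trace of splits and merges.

Merge sort trace:

Split: [5, 2, 18, 15] -> [5, 2] and [18, 15]
  Split: [5, 2] -> [5] and [2]
  Merge: [5] + [2] -> [2, 5]
  Split: [18, 15] -> [18] and [15]
  Merge: [18] + [15] -> [15, 18]
Merge: [2, 5] + [15, 18] -> [2, 5, 15, 18]

Final sorted array: [2, 5, 15, 18]

The merge sort proceeds by recursively splitting the array and merging sorted halves.
After all merges, the sorted array is [2, 5, 15, 18].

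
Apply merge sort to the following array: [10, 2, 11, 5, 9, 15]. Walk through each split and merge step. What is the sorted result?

Merge sort trace:

Split: [10, 2, 11, 5, 9, 15] -> [10, 2, 11] and [5, 9, 15]
  Split: [10, 2, 11] -> [10] and [2, 11]
    Split: [2, 11] -> [2] and [11]
    Merge: [2] + [11] -> [2, 11]
  Merge: [10] + [2, 11] -> [2, 10, 11]
  Split: [5, 9, 15] -> [5] and [9, 15]
    Split: [9, 15] -> [9] and [15]
    Merge: [9] + [15] -> [9, 15]
  Merge: [5] + [9, 15] -> [5, 9, 15]
Merge: [2, 10, 11] + [5, 9, 15] -> [2, 5, 9, 10, 11, 15]

Final sorted array: [2, 5, 9, 10, 11, 15]

The merge sort proceeds by recursively splitting the array and merging sorted halves.
After all merges, the sorted array is [2, 5, 9, 10, 11, 15].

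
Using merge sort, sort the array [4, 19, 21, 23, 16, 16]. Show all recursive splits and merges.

Merge sort trace:

Split: [4, 19, 21, 23, 16, 16] -> [4, 19, 21] and [23, 16, 16]
  Split: [4, 19, 21] -> [4] and [19, 21]
    Split: [19, 21] -> [19] and [21]
    Merge: [19] + [21] -> [19, 21]
  Merge: [4] + [19, 21] -> [4, 19, 21]
  Split: [23, 16, 16] -> [23] and [16, 16]
    Split: [16, 16] -> [16] and [16]
    Merge: [16] + [16] -> [16, 16]
  Merge: [23] + [16, 16] -> [16, 16, 23]
Merge: [4, 19, 21] + [16, 16, 23] -> [4, 16, 16, 19, 21, 23]

Final sorted array: [4, 16, 16, 19, 21, 23]

The merge sort proceeds by recursively splitting the array and merging sorted halves.
After all merges, the sorted array is [4, 16, 16, 19, 21, 23].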